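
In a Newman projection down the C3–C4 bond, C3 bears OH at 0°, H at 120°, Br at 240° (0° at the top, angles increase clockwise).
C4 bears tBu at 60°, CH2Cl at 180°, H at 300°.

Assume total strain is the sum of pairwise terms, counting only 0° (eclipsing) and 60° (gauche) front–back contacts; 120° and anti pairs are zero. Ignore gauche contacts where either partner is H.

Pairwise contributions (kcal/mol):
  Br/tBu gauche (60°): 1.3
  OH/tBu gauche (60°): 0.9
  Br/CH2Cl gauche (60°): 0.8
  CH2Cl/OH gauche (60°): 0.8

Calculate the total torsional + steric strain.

1.7 kcal/mol

This conformer is staggered. OH at 0° is gauche with tBu at 60° (0.9); Br at 240° is gauche with CH2Cl at 180° (0.8). Total 1.7 kcal/mol.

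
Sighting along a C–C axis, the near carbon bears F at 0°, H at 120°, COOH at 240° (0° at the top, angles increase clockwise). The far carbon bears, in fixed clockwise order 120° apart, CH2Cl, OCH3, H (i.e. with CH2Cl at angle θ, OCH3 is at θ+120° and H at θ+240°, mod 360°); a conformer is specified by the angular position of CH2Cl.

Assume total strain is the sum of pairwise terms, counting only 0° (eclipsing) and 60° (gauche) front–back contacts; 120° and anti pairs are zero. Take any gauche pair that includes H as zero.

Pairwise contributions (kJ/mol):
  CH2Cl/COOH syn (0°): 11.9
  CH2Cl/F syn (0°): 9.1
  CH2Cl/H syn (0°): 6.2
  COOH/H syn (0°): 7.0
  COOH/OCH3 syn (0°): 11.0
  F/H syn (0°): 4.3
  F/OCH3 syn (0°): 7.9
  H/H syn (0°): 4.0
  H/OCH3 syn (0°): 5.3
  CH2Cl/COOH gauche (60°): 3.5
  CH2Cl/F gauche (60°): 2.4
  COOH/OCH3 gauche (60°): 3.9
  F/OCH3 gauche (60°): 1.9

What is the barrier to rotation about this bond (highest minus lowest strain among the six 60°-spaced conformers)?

17.5 kJ/mol

CH2Cl at 0° (eclipsed): F(0°)/CH2Cl(0°) eclipsed 9.1; H(120°)/OCH3(120°) eclipsed 5.3; COOH(240°)/H(240°) eclipsed 7.0 → 21.4 kJ/mol.
CH2Cl at 60° (staggered): F(0°)/CH2Cl(60°) gauche 2.4; COOH(240°)/OCH3(180°) gauche 3.9 → 6.3 kJ/mol.
CH2Cl at 120° (eclipsed): F(0°)/H(0°) eclipsed 4.3; H(120°)/CH2Cl(120°) eclipsed 6.2; COOH(240°)/OCH3(240°) eclipsed 11.0 → 21.5 kJ/mol.
CH2Cl at 180° (staggered): F(0°)/OCH3(300°) gauche 1.9; COOH(240°)/CH2Cl(180°) gauche 3.5; COOH(240°)/OCH3(300°) gauche 3.9 → 9.3 kJ/mol.
CH2Cl at 240° (eclipsed): F(0°)/OCH3(0°) eclipsed 7.9; H(120°)/H(120°) eclipsed 4.0; COOH(240°)/CH2Cl(240°) eclipsed 11.9 → 23.8 kJ/mol.
CH2Cl at 300° (staggered): F(0°)/CH2Cl(300°) gauche 2.4; F(0°)/OCH3(60°) gauche 1.9; COOH(240°)/CH2Cl(300°) gauche 3.5 → 7.8 kJ/mol.
Max at 240° (23.8 kJ/mol), min at 60° (6.3 kJ/mol); barrier = 17.5 kJ/mol.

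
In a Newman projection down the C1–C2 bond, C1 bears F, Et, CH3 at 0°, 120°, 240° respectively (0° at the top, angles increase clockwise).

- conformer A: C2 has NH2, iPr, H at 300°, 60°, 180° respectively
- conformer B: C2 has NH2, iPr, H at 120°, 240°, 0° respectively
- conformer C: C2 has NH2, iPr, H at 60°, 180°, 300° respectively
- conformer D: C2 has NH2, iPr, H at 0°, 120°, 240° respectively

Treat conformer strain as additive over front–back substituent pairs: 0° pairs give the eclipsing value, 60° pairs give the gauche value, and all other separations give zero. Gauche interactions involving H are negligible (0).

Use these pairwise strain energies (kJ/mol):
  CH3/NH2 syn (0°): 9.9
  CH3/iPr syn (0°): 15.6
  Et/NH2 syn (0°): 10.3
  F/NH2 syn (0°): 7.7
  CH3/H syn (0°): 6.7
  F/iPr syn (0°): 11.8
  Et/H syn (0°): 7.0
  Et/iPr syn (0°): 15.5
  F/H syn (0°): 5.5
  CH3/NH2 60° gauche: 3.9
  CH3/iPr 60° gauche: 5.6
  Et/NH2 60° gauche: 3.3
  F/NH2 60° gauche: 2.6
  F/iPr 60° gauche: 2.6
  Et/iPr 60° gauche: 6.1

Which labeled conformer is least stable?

B

A (staggered): F–NH2 gauche, F–iPr gauche, Et–iPr gauche, CH3–NH2 gauche; 2.6 + 2.6 + 6.1 + 3.9 = 15.2 kJ/mol.
B (eclipsed): F–H eclipsed, Et–NH2 eclipsed, CH3–iPr eclipsed; 5.5 + 10.3 + 15.6 = 31.4 kJ/mol.
C (staggered): F–NH2 gauche, Et–NH2 gauche, Et–iPr gauche, CH3–iPr gauche; 2.6 + 3.3 + 6.1 + 5.6 = 17.6 kJ/mol.
D (eclipsed): F–NH2 eclipsed, Et–iPr eclipsed, CH3–H eclipsed; 7.7 + 15.5 + 6.7 = 29.9 kJ/mol.
B has the highest total (31.4 kJ/mol).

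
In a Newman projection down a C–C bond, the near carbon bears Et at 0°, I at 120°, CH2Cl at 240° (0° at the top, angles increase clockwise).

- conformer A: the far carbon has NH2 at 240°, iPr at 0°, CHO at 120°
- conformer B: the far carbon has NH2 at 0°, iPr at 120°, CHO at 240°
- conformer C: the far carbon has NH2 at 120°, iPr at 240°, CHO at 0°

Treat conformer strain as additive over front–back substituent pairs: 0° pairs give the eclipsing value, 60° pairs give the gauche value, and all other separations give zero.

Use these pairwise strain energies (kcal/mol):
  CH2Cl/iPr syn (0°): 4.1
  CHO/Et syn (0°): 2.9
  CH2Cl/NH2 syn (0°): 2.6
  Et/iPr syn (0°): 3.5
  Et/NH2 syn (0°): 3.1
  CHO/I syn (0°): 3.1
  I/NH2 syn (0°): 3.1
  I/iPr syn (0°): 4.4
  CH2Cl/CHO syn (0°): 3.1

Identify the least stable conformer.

A is eclipsed. Et at 0° is eclipsed with iPr at 0° (3.5); I at 120° is eclipsed with CHO at 120° (3.1); CH2Cl at 240° is eclipsed with NH2 at 240° (2.6). Total 9.2 kcal/mol.
B is eclipsed. Et at 0° is eclipsed with NH2 at 0° (3.1); I at 120° is eclipsed with iPr at 120° (4.4); CH2Cl at 240° is eclipsed with CHO at 240° (3.1). Total 10.6 kcal/mol.
C is eclipsed. Et at 0° is eclipsed with CHO at 0° (2.9); I at 120° is eclipsed with NH2 at 120° (3.1); CH2Cl at 240° is eclipsed with iPr at 240° (4.1). Total 10.1 kcal/mol.
B has the highest total (10.6 kcal/mol).

B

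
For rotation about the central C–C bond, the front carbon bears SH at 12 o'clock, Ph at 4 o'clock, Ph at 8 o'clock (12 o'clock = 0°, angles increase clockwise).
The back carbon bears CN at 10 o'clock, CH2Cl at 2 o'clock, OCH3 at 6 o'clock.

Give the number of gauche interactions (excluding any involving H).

Non-H gauche pairs: SH(0°)/CN(300°); SH(0°)/CH2Cl(60°); Ph(120°)/CH2Cl(60°); Ph(120°)/OCH3(180°); Ph(240°)/CN(300°); Ph(240°)/OCH3(180°) — 6 interactions.

6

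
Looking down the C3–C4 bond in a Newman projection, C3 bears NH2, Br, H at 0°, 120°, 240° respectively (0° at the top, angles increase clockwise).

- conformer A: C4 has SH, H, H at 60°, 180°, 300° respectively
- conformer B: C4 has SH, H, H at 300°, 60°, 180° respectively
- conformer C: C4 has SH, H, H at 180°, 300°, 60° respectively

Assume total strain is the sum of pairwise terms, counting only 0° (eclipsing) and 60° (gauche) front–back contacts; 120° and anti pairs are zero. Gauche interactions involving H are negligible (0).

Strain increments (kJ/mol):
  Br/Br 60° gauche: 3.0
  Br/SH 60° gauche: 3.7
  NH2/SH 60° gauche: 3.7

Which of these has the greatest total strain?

A is staggered. NH2 at 0° is gauche with SH at 60° (3.7); Br at 120° is gauche with SH at 60° (3.7). Total 7.4 kJ/mol.
B is staggered. NH2 at 0° is gauche with SH at 300° (3.7). Total 3.7 kJ/mol.
C is staggered. Br at 120° is gauche with SH at 180° (3.7). Total 3.7 kJ/mol.
A has the highest total (7.4 kJ/mol).

A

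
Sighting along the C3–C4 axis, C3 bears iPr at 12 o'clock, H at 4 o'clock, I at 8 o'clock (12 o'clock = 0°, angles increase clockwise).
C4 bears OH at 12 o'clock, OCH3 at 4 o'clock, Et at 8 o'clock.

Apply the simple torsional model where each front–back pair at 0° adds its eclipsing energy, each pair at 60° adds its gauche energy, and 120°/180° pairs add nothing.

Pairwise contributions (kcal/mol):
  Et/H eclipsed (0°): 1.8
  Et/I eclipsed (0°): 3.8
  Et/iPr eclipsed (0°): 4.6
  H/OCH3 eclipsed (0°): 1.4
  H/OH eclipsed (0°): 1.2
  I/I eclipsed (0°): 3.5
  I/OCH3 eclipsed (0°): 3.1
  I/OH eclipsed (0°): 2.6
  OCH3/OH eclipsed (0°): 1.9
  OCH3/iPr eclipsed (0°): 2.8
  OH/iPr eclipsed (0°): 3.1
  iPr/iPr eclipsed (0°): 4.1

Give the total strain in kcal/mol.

This conformer (eclipsed): iPr–OH eclipsed, H–OCH3 eclipsed, I–Et eclipsed; 3.1 + 1.4 + 3.8 = 8.3 kcal/mol.

8.3 kcal/mol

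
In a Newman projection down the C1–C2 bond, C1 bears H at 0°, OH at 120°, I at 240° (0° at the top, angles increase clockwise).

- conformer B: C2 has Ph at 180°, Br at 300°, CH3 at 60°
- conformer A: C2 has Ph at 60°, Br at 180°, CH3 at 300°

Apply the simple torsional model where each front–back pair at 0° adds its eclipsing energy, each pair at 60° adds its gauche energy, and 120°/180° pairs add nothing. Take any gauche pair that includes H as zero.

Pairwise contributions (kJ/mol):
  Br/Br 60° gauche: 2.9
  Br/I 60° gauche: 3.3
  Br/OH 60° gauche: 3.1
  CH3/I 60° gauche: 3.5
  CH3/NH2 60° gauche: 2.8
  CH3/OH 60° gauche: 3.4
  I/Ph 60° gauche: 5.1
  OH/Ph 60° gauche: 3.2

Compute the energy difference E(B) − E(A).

+1.9 kJ/mol

B (staggered): OH–Ph gauche, OH–CH3 gauche, I–Ph gauche, I–Br gauche; 3.2 + 3.4 + 5.1 + 3.3 = 15.0 kJ/mol.
A (staggered): OH–Ph gauche, OH–Br gauche, I–Br gauche, I–CH3 gauche; 3.2 + 3.1 + 3.3 + 3.5 = 13.1 kJ/mol.
E(B) − E(A) = 15.0 − 13.1 = +1.9 kJ/mol.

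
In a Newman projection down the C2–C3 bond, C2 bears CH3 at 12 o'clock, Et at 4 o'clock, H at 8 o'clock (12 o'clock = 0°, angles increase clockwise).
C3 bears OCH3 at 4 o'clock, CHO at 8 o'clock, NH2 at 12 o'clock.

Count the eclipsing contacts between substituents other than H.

Non-H eclipsing pairs: CH3(0°)/NH2(0°); Et(120°)/OCH3(120°) — 2 interactions.

2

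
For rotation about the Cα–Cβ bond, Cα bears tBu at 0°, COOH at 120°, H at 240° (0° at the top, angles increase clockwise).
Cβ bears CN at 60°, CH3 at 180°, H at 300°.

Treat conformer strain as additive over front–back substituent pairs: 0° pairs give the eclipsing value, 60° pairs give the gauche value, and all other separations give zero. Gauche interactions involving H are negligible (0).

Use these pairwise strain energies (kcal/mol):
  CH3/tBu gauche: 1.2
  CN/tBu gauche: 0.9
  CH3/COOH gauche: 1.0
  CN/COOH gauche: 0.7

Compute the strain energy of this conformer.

This conformer (staggered): tBu(0°)/CN(60°) gauche 0.9; COOH(120°)/CN(60°) gauche 0.7; COOH(120°)/CH3(180°) gauche 1.0 → 2.6 kcal/mol.

2.6 kcal/mol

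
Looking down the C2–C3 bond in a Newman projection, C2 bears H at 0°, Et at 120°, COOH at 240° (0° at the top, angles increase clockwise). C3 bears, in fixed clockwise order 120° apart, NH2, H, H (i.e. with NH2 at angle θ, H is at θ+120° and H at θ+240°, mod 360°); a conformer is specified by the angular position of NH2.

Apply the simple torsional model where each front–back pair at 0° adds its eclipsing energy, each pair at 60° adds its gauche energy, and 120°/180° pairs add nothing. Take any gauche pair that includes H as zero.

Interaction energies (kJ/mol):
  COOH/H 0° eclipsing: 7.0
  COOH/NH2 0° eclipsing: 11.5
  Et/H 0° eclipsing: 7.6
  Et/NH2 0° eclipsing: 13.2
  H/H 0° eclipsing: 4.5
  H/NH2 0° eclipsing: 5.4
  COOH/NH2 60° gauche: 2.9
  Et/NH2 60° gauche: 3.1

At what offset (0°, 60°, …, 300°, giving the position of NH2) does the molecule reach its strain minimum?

NH2 at 0° (eclipsed): H(0°)/NH2(0°) eclipsed 5.4; Et(120°)/H(120°) eclipsed 7.6; COOH(240°)/H(240°) eclipsed 7.0 → 20.0 kJ/mol.
NH2 at 60° (staggered): Et(120°)/NH2(60°) gauche 3.1 → 3.1 kJ/mol.
NH2 at 120° (eclipsed): H(0°)/H(0°) eclipsed 4.5; Et(120°)/NH2(120°) eclipsed 13.2; COOH(240°)/H(240°) eclipsed 7.0 → 24.7 kJ/mol.
NH2 at 180° (staggered): Et(120°)/NH2(180°) gauche 3.1; COOH(240°)/NH2(180°) gauche 2.9 → 6.0 kJ/mol.
NH2 at 240° (eclipsed): H(0°)/H(0°) eclipsed 4.5; Et(120°)/H(120°) eclipsed 7.6; COOH(240°)/NH2(240°) eclipsed 11.5 → 23.6 kJ/mol.
NH2 at 300° (staggered): COOH(240°)/NH2(300°) gauche 2.9 → 2.9 kJ/mol.
The minimum (2.9 kJ/mol) occurs with NH2 at 300°.

300°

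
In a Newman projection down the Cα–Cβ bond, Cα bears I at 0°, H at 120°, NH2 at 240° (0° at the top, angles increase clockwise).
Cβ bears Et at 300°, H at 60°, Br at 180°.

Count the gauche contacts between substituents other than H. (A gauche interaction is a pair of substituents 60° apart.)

Non-H gauche pairs: I(0°)/Et(300°); NH2(240°)/Et(300°); NH2(240°)/Br(180°) — 3 interactions.

3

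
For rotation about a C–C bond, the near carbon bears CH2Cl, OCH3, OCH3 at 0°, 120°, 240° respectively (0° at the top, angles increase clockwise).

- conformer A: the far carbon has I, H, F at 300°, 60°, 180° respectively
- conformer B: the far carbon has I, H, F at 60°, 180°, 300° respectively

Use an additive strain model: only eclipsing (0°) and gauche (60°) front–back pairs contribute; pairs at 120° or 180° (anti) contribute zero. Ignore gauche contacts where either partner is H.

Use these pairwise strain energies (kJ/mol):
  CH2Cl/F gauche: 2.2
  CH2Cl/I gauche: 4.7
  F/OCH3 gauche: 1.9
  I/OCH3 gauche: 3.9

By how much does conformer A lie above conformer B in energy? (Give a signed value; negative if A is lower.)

-0.3 kJ/mol

A (staggered): CH2Cl(0°)/I(300°) gauche 4.7; OCH3(120°)/F(180°) gauche 1.9; OCH3(240°)/I(300°) gauche 3.9; OCH3(240°)/F(180°) gauche 1.9 → 12.4 kJ/mol.
B (staggered): CH2Cl(0°)/I(60°) gauche 4.7; CH2Cl(0°)/F(300°) gauche 2.2; OCH3(120°)/I(60°) gauche 3.9; OCH3(240°)/F(300°) gauche 1.9 → 12.7 kJ/mol.
E(A) − E(B) = 12.4 − 12.7 = -0.3 kJ/mol.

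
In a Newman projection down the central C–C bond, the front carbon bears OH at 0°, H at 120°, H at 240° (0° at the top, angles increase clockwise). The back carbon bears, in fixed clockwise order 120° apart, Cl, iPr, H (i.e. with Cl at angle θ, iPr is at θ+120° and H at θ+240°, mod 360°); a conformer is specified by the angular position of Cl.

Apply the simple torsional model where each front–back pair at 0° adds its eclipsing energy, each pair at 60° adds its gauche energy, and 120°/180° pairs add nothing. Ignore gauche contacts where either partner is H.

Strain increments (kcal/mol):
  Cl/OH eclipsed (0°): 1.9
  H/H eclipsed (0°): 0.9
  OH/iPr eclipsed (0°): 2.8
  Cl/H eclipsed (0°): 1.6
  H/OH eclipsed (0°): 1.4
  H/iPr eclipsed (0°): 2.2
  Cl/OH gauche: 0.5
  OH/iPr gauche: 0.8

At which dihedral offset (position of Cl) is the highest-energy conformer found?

Cl at 0° is eclipsed. OH at 0° is eclipsed with Cl at 0° (1.9); H at 120° is eclipsed with iPr at 120° (2.2); H at 240° is eclipsed with H at 240° (0.9). Total 5.0 kcal/mol.
Cl at 60° is staggered. OH at 0° is gauche with Cl at 60° (0.5). Total 0.5 kcal/mol.
Cl at 120° is eclipsed. OH at 0° is eclipsed with H at 0° (1.4); H at 120° is eclipsed with Cl at 120° (1.6); H at 240° is eclipsed with iPr at 240° (2.2). Total 5.2 kcal/mol.
Cl at 180° is staggered. OH at 0° is gauche with iPr at 300° (0.8). Total 0.8 kcal/mol.
Cl at 240° is eclipsed. OH at 0° is eclipsed with iPr at 0° (2.8); H at 120° is eclipsed with H at 120° (0.9); H at 240° is eclipsed with Cl at 240° (1.6). Total 5.3 kcal/mol.
Cl at 300° is staggered. OH at 0° is gauche with Cl at 300° (0.5); OH at 0° is gauche with iPr at 60° (0.8). Total 1.3 kcal/mol.
The maximum (5.3 kcal/mol) occurs with Cl at 240°.

240°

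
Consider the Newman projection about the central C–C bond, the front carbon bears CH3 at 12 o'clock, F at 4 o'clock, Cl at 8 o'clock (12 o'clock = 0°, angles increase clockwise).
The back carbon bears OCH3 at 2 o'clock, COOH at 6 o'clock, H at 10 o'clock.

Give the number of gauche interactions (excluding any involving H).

4

Non-H gauche pairs: CH3(0°)/OCH3(60°); F(120°)/OCH3(60°); F(120°)/COOH(180°); Cl(240°)/COOH(180°) — 4 interactions.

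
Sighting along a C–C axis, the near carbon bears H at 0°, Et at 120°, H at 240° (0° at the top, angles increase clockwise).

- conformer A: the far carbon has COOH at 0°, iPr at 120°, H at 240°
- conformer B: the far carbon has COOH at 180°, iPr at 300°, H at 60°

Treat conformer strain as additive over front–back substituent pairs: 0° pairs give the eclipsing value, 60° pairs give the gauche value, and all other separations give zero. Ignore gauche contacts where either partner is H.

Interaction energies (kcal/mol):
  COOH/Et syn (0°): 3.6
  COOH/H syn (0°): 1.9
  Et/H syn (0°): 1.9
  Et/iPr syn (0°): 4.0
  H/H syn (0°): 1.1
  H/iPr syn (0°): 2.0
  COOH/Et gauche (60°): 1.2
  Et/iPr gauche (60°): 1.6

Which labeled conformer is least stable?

A

A (eclipsed): H–COOH eclipsed, Et–iPr eclipsed, H–H eclipsed; 1.9 + 4.0 + 1.1 = 7.0 kcal/mol.
B (staggered): Et–COOH gauche; 1.2 = 1.2 kcal/mol.
A has the highest total (7.0 kcal/mol).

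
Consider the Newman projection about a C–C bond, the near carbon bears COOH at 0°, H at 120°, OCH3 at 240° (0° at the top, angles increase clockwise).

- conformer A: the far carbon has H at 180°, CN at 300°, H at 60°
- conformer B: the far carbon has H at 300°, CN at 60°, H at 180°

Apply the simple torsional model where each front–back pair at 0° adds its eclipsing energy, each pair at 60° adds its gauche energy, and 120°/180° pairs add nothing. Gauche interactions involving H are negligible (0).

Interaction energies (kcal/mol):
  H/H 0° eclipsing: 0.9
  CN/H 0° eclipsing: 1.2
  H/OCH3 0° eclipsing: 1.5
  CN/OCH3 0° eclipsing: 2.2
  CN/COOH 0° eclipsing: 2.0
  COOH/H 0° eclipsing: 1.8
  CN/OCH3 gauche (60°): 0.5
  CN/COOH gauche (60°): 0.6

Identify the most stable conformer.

B

A (staggered): COOH–CN gauche, OCH3–CN gauche; 0.6 + 0.5 = 1.1 kcal/mol.
B (staggered): COOH–CN gauche; 0.6 = 0.6 kcal/mol.
B has the lowest total (0.6 kcal/mol).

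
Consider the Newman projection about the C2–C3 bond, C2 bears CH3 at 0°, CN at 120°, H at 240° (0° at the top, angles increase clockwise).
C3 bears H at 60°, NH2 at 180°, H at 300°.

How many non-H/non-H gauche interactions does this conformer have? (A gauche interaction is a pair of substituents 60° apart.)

1

Non-H gauche pairs: CN(120°)/NH2(180°) — 1 interaction.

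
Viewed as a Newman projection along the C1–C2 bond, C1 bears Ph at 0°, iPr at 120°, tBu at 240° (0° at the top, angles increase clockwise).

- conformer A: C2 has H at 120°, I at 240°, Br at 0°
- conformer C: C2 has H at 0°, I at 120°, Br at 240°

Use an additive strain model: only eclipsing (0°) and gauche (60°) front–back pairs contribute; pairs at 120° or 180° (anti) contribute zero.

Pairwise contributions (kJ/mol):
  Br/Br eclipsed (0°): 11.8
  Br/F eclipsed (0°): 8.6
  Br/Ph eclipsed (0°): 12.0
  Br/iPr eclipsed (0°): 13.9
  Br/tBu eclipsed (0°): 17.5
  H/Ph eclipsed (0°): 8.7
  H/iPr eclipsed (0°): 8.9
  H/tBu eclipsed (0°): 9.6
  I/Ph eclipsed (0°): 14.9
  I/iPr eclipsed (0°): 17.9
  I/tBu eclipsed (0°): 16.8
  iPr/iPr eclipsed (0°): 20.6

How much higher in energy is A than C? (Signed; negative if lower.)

-6.4 kJ/mol

A (eclipsed): Ph(0°)/Br(0°) eclipsed 12.0; iPr(120°)/H(120°) eclipsed 8.9; tBu(240°)/I(240°) eclipsed 16.8 → 37.7 kJ/mol.
C (eclipsed): Ph(0°)/H(0°) eclipsed 8.7; iPr(120°)/I(120°) eclipsed 17.9; tBu(240°)/Br(240°) eclipsed 17.5 → 44.1 kJ/mol.
E(A) − E(C) = 37.7 − 44.1 = -6.4 kJ/mol.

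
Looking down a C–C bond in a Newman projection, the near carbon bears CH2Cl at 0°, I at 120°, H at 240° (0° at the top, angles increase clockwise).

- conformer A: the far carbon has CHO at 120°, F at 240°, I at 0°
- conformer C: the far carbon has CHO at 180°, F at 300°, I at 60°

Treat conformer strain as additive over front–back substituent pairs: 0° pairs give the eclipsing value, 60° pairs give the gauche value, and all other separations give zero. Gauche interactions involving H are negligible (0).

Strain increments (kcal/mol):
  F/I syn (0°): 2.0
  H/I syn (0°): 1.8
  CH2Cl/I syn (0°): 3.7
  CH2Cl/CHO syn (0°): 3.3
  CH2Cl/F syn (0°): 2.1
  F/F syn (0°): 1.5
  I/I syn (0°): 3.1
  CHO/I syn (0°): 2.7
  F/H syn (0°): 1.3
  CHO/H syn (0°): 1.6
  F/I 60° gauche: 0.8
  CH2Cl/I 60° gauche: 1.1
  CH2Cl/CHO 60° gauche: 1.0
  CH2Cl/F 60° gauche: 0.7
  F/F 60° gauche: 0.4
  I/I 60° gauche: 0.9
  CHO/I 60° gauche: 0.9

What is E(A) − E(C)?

+4.1 kcal/mol

A (eclipsed): CH2Cl–I eclipsed, I–CHO eclipsed, H–F eclipsed; 3.7 + 2.7 + 1.3 = 7.7 kcal/mol.
C (staggered): CH2Cl–F gauche, CH2Cl–I gauche, I–CHO gauche, I–I gauche; 0.7 + 1.1 + 0.9 + 0.9 = 3.6 kcal/mol.
E(A) − E(C) = 7.7 − 3.6 = +4.1 kcal/mol.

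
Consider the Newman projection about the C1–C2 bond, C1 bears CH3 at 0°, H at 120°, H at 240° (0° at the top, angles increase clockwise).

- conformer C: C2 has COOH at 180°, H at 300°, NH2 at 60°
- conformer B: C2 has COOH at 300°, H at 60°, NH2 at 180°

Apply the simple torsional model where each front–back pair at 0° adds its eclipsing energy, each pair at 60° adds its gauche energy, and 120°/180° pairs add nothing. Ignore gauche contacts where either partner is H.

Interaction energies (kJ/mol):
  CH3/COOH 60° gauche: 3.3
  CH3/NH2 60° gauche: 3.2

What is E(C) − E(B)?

-0.1 kJ/mol

C (staggered): CH3(0°)/NH2(60°) gauche 3.2 → 3.2 kJ/mol.
B (staggered): CH3(0°)/COOH(300°) gauche 3.3 → 3.3 kJ/mol.
E(C) − E(B) = 3.2 − 3.3 = -0.1 kJ/mol.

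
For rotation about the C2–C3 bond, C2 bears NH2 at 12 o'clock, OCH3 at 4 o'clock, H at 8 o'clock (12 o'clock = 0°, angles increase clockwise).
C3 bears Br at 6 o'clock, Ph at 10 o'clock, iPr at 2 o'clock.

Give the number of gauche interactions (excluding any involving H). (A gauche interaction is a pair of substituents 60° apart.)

4

Non-H gauche pairs: NH2(0°)/Ph(300°); NH2(0°)/iPr(60°); OCH3(120°)/Br(180°); OCH3(120°)/iPr(60°) — 4 interactions.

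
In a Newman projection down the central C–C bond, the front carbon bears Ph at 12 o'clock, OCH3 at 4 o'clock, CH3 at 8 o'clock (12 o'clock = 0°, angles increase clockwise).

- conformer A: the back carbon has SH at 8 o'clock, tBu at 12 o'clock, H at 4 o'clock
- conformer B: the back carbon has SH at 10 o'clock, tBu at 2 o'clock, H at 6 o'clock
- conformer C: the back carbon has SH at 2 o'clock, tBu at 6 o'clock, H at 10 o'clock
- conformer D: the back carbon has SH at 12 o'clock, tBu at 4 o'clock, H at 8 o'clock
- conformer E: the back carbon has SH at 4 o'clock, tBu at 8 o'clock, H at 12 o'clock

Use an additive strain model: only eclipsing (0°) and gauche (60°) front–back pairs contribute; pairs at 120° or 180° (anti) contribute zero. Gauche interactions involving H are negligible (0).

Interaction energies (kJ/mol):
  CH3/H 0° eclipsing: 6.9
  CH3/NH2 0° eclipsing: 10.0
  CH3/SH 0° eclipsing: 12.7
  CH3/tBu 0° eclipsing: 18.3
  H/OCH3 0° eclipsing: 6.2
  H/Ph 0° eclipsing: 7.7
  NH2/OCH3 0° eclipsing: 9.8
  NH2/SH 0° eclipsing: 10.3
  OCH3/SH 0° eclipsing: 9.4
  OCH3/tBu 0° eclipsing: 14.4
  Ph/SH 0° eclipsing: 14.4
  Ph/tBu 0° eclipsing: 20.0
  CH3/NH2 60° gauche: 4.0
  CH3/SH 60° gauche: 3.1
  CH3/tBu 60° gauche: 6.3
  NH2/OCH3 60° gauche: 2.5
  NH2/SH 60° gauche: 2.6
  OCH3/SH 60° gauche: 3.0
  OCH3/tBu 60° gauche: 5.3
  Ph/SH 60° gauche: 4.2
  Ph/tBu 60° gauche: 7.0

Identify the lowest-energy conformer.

C

A (eclipsed): Ph(0°)/tBu(0°) eclipsed 20.0; OCH3(120°)/H(120°) eclipsed 6.2; CH3(240°)/SH(240°) eclipsed 12.7 → 38.9 kJ/mol.
B (staggered): Ph(0°)/SH(300°) gauche 4.2; Ph(0°)/tBu(60°) gauche 7.0; OCH3(120°)/tBu(60°) gauche 5.3; CH3(240°)/SH(300°) gauche 3.1 → 19.6 kJ/mol.
C (staggered): Ph(0°)/SH(60°) gauche 4.2; OCH3(120°)/SH(60°) gauche 3.0; OCH3(120°)/tBu(180°) gauche 5.3; CH3(240°)/tBu(180°) gauche 6.3 → 18.8 kJ/mol.
D (eclipsed): Ph(0°)/SH(0°) eclipsed 14.4; OCH3(120°)/tBu(120°) eclipsed 14.4; CH3(240°)/H(240°) eclipsed 6.9 → 35.7 kJ/mol.
E (eclipsed): Ph(0°)/H(0°) eclipsed 7.7; OCH3(120°)/SH(120°) eclipsed 9.4; CH3(240°)/tBu(240°) eclipsed 18.3 → 35.4 kJ/mol.
C has the lowest total (18.8 kJ/mol).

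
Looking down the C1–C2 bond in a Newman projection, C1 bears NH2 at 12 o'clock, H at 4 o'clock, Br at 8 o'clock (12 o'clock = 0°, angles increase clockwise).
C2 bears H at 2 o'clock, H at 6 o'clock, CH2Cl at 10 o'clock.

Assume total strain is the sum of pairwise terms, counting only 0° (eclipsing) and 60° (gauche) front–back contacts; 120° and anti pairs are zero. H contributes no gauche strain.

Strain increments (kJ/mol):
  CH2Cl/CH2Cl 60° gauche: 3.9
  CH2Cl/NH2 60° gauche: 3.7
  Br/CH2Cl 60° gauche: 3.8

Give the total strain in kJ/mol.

7.5 kJ/mol

This conformer (staggered): NH2(0°)/CH2Cl(300°) gauche 3.7; Br(240°)/CH2Cl(300°) gauche 3.8 → 7.5 kJ/mol.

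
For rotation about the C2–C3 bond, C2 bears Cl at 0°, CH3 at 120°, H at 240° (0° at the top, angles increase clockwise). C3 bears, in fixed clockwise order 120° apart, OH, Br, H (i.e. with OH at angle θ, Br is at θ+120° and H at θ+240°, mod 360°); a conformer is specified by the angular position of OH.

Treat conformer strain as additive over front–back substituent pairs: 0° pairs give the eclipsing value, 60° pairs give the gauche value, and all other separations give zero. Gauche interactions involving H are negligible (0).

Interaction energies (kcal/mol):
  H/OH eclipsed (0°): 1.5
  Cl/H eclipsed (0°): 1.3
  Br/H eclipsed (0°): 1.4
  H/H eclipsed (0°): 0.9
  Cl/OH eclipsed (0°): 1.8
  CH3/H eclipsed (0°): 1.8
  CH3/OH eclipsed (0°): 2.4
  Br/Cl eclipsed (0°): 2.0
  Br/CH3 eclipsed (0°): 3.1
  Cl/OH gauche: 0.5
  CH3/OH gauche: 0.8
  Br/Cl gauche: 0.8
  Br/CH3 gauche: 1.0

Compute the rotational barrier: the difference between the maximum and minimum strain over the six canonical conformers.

4.2 kcal/mol

OH at 0° is eclipsed. Cl at 0° is eclipsed with OH at 0° (1.8); CH3 at 120° is eclipsed with Br at 120° (3.1); H at 240° is eclipsed with H at 240° (0.9). Total 5.8 kcal/mol.
OH at 60° is staggered. Cl at 0° is gauche with OH at 60° (0.5); CH3 at 120° is gauche with OH at 60° (0.8); CH3 at 120° is gauche with Br at 180° (1.0). Total 2.3 kcal/mol.
OH at 120° is eclipsed. Cl at 0° is eclipsed with H at 0° (1.3); CH3 at 120° is eclipsed with OH at 120° (2.4); H at 240° is eclipsed with Br at 240° (1.4). Total 5.1 kcal/mol.
OH at 180° is staggered. Cl at 0° is gauche with Br at 300° (0.8); CH3 at 120° is gauche with OH at 180° (0.8). Total 1.6 kcal/mol.
OH at 240° is eclipsed. Cl at 0° is eclipsed with Br at 0° (2.0); CH3 at 120° is eclipsed with H at 120° (1.8); H at 240° is eclipsed with OH at 240° (1.5). Total 5.3 kcal/mol.
OH at 300° is staggered. Cl at 0° is gauche with OH at 300° (0.5); Cl at 0° is gauche with Br at 60° (0.8); CH3 at 120° is gauche with Br at 60° (1.0). Total 2.3 kcal/mol.
Max at 0° (5.8 kcal/mol), min at 180° (1.6 kcal/mol); barrier = 4.2 kcal/mol.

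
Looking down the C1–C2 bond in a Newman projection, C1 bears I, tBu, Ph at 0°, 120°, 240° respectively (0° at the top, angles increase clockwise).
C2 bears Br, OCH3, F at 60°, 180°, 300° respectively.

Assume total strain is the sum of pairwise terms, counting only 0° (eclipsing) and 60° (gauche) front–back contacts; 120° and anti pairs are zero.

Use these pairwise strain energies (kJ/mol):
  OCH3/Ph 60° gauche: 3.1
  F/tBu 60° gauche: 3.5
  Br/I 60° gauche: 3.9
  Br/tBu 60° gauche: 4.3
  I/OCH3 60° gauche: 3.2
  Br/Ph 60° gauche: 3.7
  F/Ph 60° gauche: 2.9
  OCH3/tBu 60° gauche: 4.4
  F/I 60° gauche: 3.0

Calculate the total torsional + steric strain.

This conformer (staggered): I–Br gauche, I–F gauche, tBu–Br gauche, tBu–OCH3 gauche, Ph–OCH3 gauche, Ph–F gauche; 3.9 + 3.0 + 4.3 + 4.4 + 3.1 + 2.9 = 21.6 kJ/mol.

21.6 kJ/mol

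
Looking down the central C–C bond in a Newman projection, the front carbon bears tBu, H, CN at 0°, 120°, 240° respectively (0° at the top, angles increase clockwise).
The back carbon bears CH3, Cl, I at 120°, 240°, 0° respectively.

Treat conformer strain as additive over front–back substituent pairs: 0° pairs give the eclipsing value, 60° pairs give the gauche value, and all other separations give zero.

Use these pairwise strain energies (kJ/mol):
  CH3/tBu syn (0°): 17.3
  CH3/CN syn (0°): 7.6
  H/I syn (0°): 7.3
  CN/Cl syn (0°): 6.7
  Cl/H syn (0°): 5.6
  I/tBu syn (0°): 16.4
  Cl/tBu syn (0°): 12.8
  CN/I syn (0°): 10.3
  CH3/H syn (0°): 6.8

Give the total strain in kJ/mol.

29.9 kJ/mol

This conformer is eclipsed. tBu at 0° is eclipsed with I at 0° (16.4); H at 120° is eclipsed with CH3 at 120° (6.8); CN at 240° is eclipsed with Cl at 240° (6.7). Total 29.9 kJ/mol.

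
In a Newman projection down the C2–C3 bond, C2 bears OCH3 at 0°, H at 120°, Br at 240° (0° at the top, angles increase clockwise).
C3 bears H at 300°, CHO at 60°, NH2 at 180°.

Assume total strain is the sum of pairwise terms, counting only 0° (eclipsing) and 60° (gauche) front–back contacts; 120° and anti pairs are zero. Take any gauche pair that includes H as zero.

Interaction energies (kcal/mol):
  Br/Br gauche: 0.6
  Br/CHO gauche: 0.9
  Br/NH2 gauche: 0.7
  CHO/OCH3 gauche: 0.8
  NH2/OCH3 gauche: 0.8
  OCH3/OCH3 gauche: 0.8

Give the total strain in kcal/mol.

1.5 kcal/mol

This conformer (staggered): OCH3–CHO gauche, Br–NH2 gauche; 0.8 + 0.7 = 1.5 kcal/mol.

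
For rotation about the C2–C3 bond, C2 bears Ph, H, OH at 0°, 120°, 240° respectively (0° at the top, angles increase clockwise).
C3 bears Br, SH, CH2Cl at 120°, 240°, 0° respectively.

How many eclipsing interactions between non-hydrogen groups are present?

Non-H eclipsing pairs: Ph(0°)/CH2Cl(0°); OH(240°)/SH(240°) — 2 interactions.

2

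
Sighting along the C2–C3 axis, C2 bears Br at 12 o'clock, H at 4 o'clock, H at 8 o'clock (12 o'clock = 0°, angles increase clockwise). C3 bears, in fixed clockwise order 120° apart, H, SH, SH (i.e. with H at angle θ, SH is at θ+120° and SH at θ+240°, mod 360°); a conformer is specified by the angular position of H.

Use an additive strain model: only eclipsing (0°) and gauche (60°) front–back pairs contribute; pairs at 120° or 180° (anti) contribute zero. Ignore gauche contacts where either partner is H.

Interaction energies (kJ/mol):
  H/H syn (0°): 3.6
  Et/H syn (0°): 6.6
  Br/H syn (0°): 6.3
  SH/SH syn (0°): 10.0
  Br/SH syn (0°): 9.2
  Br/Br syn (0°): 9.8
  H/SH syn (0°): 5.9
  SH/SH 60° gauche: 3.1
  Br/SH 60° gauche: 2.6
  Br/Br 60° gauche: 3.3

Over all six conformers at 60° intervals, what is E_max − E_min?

H at 0° is eclipsed. Br at 0° is eclipsed with H at 0° (6.3); H at 120° is eclipsed with SH at 120° (5.9); H at 240° is eclipsed with SH at 240° (5.9). Total 18.1 kJ/mol.
H at 60° is staggered. Br at 0° is gauche with SH at 300° (2.6). Total 2.6 kJ/mol.
H at 120° is eclipsed. Br at 0° is eclipsed with SH at 0° (9.2); H at 120° is eclipsed with H at 120° (3.6); H at 240° is eclipsed with SH at 240° (5.9). Total 18.7 kJ/mol.
H at 180° is staggered. Br at 0° is gauche with SH at 300° (2.6); Br at 0° is gauche with SH at 60° (2.6). Total 5.2 kJ/mol.
H at 240° is eclipsed. Br at 0° is eclipsed with SH at 0° (9.2); H at 120° is eclipsed with SH at 120° (5.9); H at 240° is eclipsed with H at 240° (3.6). Total 18.7 kJ/mol.
H at 300° is staggered. Br at 0° is gauche with SH at 60° (2.6). Total 2.6 kJ/mol.
Max at 120° (18.7 kJ/mol), min at 60° (2.6 kJ/mol); barrier = 16.1 kJ/mol.

16.1 kJ/mol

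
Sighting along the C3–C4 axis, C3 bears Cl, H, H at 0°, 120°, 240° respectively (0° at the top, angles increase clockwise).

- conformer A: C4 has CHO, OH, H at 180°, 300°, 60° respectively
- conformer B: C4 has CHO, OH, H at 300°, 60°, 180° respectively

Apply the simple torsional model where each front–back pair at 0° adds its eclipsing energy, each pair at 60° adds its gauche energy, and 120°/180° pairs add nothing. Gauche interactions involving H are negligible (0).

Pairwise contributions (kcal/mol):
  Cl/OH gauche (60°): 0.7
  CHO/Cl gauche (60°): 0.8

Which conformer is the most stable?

A

A (staggered): Cl(0°)/OH(300°) gauche 0.7 → 0.7 kcal/mol.
B (staggered): Cl(0°)/CHO(300°) gauche 0.8; Cl(0°)/OH(60°) gauche 0.7 → 1.5 kcal/mol.
A has the lowest total (0.7 kcal/mol).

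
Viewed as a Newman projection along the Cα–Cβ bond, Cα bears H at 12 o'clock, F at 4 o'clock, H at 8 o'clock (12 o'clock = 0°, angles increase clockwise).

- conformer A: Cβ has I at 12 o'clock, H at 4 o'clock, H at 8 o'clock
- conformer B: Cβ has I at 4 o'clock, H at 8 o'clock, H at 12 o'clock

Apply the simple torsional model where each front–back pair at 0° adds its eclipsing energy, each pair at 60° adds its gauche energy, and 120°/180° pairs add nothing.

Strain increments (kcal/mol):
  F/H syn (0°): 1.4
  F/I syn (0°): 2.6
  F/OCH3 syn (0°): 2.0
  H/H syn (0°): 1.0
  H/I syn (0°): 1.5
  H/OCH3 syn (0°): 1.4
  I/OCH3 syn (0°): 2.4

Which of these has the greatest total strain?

B

A (eclipsed): H–I eclipsed, F–H eclipsed, H–H eclipsed; 1.5 + 1.4 + 1.0 = 3.9 kcal/mol.
B (eclipsed): H–H eclipsed, F–I eclipsed, H–H eclipsed; 1.0 + 2.6 + 1.0 = 4.6 kcal/mol.
B has the highest total (4.6 kcal/mol).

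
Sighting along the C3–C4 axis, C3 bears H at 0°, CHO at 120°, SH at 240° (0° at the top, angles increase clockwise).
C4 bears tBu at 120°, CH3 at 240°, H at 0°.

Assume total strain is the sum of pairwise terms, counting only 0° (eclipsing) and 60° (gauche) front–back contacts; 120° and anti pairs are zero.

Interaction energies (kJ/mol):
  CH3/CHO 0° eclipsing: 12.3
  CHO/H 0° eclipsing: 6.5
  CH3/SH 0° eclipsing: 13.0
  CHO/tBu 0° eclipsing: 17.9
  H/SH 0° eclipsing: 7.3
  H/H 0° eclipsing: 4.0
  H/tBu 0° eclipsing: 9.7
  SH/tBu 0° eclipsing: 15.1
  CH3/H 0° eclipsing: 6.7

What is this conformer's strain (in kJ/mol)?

34.9 kJ/mol

This conformer is eclipsed. H at 0° is eclipsed with H at 0° (4.0); CHO at 120° is eclipsed with tBu at 120° (17.9); SH at 240° is eclipsed with CH3 at 240° (13.0). Total 34.9 kJ/mol.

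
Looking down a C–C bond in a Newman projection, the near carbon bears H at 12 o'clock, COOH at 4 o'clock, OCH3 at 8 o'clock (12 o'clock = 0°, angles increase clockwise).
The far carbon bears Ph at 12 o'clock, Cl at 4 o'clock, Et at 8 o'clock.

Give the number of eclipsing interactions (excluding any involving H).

2

Non-H eclipsing pairs: COOH(120°)/Cl(120°); OCH3(240°)/Et(240°) — 2 interactions.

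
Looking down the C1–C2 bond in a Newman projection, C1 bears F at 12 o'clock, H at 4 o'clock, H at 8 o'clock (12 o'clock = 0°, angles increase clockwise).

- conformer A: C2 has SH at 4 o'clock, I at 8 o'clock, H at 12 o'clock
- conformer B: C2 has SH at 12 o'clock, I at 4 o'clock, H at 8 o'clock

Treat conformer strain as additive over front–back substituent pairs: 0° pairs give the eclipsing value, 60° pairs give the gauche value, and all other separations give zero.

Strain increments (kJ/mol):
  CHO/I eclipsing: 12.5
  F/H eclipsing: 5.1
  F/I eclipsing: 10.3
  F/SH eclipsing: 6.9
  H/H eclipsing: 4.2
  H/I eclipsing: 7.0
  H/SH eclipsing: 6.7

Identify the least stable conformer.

A

A (eclipsed): F(0°)/H(0°) eclipsed 5.1; H(120°)/SH(120°) eclipsed 6.7; H(240°)/I(240°) eclipsed 7.0 → 18.8 kJ/mol.
B (eclipsed): F(0°)/SH(0°) eclipsed 6.9; H(120°)/I(120°) eclipsed 7.0; H(240°)/H(240°) eclipsed 4.2 → 18.1 kJ/mol.
A has the highest total (18.8 kJ/mol).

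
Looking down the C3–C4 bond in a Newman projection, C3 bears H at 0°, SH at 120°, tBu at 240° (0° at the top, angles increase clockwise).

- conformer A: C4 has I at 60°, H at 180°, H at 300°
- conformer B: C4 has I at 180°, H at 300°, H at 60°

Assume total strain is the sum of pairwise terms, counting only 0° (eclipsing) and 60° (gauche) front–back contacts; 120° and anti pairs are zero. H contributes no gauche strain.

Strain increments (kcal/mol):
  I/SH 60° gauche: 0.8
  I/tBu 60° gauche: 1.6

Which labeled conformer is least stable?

B

A (staggered): SH(120°)/I(60°) gauche 0.8 → 0.8 kcal/mol.
B (staggered): SH(120°)/I(180°) gauche 0.8; tBu(240°)/I(180°) gauche 1.6 → 2.4 kcal/mol.
B has the highest total (2.4 kcal/mol).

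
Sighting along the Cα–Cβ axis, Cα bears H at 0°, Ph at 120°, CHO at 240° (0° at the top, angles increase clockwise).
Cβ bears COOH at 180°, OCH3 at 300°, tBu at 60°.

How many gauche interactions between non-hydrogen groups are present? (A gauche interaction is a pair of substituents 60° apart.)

4

Non-H gauche pairs: Ph(120°)/COOH(180°); Ph(120°)/tBu(60°); CHO(240°)/COOH(180°); CHO(240°)/OCH3(300°) — 4 interactions.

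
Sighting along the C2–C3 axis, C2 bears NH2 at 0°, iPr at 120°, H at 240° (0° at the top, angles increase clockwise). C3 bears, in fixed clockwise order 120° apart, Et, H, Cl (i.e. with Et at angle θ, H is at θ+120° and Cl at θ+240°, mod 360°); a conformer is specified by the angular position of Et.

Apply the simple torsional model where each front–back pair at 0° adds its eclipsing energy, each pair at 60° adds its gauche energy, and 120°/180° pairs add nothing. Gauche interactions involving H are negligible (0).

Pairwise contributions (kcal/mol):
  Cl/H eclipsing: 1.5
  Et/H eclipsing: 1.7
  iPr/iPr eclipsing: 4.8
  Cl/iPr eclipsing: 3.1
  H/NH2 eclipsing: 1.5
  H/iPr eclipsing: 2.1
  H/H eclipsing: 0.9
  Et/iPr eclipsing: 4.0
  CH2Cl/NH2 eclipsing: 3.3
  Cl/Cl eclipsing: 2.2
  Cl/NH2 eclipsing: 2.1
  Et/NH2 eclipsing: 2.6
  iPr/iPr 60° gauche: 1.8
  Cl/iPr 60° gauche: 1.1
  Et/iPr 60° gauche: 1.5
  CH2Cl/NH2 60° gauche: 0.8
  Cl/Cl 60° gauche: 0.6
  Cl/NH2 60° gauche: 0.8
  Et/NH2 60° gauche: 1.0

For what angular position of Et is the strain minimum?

Et at 0° (eclipsed): NH2(0°)/Et(0°) eclipsed 2.6; iPr(120°)/H(120°) eclipsed 2.1; H(240°)/Cl(240°) eclipsed 1.5 → 6.2 kcal/mol.
Et at 60° (staggered): NH2(0°)/Et(60°) gauche 1.0; NH2(0°)/Cl(300°) gauche 0.8; iPr(120°)/Et(60°) gauche 1.5 → 3.3 kcal/mol.
Et at 120° (eclipsed): NH2(0°)/Cl(0°) eclipsed 2.1; iPr(120°)/Et(120°) eclipsed 4.0; H(240°)/H(240°) eclipsed 0.9 → 7.0 kcal/mol.
Et at 180° (staggered): NH2(0°)/Cl(60°) gauche 0.8; iPr(120°)/Et(180°) gauche 1.5; iPr(120°)/Cl(60°) gauche 1.1 → 3.4 kcal/mol.
Et at 240° (eclipsed): NH2(0°)/H(0°) eclipsed 1.5; iPr(120°)/Cl(120°) eclipsed 3.1; H(240°)/Et(240°) eclipsed 1.7 → 6.3 kcal/mol.
Et at 300° (staggered): NH2(0°)/Et(300°) gauche 1.0; iPr(120°)/Cl(180°) gauche 1.1 → 2.1 kcal/mol.
The minimum (2.1 kcal/mol) occurs with Et at 300°.

300°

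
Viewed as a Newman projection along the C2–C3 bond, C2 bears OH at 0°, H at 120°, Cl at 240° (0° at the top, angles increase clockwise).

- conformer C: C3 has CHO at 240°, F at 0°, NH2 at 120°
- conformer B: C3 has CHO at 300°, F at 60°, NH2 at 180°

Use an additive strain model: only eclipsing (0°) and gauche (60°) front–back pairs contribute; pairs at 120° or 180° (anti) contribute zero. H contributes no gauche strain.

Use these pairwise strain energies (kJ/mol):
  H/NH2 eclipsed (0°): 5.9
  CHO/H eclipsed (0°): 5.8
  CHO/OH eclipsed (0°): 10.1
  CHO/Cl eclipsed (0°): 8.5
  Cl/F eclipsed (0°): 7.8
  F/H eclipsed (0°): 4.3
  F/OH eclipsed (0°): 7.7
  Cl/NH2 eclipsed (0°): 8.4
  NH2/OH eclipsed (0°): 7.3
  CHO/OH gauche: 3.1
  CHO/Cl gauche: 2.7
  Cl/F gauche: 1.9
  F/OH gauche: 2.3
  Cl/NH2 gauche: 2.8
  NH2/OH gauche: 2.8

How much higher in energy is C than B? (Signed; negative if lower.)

C (eclipsed): OH(0°)/F(0°) eclipsed 7.7; H(120°)/NH2(120°) eclipsed 5.9; Cl(240°)/CHO(240°) eclipsed 8.5 → 22.1 kJ/mol.
B (staggered): OH(0°)/CHO(300°) gauche 3.1; OH(0°)/F(60°) gauche 2.3; Cl(240°)/CHO(300°) gauche 2.7; Cl(240°)/NH2(180°) gauche 2.8 → 10.9 kJ/mol.
E(C) − E(B) = 22.1 − 10.9 = +11.2 kJ/mol.

+11.2 kJ/mol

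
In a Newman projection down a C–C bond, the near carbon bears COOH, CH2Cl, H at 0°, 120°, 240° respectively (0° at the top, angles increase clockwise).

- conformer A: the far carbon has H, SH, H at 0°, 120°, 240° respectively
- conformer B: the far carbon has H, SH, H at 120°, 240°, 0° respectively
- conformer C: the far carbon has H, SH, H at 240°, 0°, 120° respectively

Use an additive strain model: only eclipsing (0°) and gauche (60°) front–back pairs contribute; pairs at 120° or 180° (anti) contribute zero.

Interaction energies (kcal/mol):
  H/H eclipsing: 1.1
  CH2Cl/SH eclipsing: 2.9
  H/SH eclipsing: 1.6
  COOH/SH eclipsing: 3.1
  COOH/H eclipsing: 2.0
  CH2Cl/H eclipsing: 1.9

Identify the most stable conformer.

B

A (eclipsed): COOH–H eclipsed, CH2Cl–SH eclipsed, H–H eclipsed; 2.0 + 2.9 + 1.1 = 6.0 kcal/mol.
B (eclipsed): COOH–H eclipsed, CH2Cl–H eclipsed, H–SH eclipsed; 2.0 + 1.9 + 1.6 = 5.5 kcal/mol.
C (eclipsed): COOH–SH eclipsed, CH2Cl–H eclipsed, H–H eclipsed; 3.1 + 1.9 + 1.1 = 6.1 kcal/mol.
B has the lowest total (5.5 kcal/mol).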